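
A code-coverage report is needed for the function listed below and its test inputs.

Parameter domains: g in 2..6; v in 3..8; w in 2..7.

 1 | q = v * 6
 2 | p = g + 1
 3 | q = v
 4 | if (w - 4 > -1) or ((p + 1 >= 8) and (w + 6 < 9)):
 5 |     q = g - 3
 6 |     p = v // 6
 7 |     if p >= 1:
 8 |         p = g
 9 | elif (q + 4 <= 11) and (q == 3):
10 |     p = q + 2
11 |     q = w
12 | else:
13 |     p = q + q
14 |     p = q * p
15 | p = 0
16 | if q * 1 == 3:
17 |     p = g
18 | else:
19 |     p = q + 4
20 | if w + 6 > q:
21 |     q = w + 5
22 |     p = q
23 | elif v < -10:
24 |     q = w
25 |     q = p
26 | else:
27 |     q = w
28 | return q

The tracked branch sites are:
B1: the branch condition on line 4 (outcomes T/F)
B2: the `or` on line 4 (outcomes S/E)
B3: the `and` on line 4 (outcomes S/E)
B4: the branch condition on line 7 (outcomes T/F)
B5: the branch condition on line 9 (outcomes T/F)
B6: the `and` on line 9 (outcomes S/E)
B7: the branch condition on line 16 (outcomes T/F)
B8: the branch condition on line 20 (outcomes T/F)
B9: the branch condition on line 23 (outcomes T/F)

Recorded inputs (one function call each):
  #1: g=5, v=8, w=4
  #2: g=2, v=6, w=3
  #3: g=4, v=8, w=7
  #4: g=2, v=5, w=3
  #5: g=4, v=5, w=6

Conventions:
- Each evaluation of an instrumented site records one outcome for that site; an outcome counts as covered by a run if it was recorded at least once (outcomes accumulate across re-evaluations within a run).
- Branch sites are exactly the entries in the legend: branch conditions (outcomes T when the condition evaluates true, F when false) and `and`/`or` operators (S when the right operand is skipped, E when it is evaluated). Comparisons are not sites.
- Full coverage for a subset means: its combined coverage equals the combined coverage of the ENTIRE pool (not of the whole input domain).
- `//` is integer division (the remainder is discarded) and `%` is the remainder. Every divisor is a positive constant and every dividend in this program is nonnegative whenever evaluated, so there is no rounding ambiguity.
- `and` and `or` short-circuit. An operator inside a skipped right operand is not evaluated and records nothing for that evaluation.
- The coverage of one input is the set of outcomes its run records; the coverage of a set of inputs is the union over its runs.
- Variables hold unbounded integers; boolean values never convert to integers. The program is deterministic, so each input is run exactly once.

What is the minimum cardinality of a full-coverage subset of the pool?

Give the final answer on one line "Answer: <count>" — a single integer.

input #1, g=5, v=8, w=4: outcomes B1=T, B2=S, B4=T, B7=F, B8=T
input #2, g=2, v=6, w=3: outcomes B1=F, B2=E, B3=S, B5=F, B6=E, B7=F, B8=T
input #3, g=4, v=8, w=7: outcomes B1=T, B2=S, B4=T, B7=F, B8=T
input #4, g=2, v=5, w=3: outcomes B1=F, B2=E, B3=S, B5=F, B6=E, B7=F, B8=T
input #5, g=4, v=5, w=6: outcomes B1=T, B2=S, B4=F, B7=F, B8=T
together the pool reaches 11 outcomes: B1=T, B1=F, B2=S, B2=E, B3=S, B4=T, B4=F, B5=F, B6=E, B7=F, B8=T
checked all size-1 subsets: none covers 11 outcomes (max 7/11)
checked all size-2 subsets: none covers 11 outcomes (max 10/11)
the canonical winner is {1, 2, 5}: size 3, full 11-outcome coverage, earliest index list among size-3 covers

Answer: 3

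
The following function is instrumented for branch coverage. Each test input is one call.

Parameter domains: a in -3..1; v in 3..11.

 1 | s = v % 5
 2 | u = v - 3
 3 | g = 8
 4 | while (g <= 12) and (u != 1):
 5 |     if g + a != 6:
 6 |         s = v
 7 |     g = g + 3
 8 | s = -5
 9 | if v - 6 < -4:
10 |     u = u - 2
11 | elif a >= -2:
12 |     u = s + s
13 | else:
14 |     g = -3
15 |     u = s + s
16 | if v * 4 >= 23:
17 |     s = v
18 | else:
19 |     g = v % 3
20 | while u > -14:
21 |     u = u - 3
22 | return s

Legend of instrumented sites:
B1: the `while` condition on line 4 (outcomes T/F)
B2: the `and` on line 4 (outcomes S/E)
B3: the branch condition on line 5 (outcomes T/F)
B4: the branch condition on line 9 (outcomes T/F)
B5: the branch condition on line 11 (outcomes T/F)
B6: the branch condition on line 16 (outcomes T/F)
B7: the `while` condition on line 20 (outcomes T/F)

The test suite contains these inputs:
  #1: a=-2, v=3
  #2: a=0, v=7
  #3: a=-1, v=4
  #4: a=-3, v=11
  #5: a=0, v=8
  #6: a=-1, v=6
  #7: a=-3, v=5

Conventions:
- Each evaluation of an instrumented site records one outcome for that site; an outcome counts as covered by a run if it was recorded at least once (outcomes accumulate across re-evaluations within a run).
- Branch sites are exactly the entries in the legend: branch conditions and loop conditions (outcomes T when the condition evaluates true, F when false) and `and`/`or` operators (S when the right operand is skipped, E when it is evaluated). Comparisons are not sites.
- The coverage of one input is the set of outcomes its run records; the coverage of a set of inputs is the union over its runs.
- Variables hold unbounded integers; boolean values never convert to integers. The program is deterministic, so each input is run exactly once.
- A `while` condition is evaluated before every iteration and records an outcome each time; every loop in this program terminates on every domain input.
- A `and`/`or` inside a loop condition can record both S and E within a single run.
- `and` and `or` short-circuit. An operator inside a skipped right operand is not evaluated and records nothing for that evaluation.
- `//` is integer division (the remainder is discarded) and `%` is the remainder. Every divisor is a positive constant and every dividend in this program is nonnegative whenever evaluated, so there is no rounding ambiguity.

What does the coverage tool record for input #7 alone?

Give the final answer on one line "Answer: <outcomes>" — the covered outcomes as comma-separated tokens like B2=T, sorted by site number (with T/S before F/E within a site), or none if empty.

Running input #7 (a=-3, v=5), event by event:
  B2->E, B1->T, B3->T, B2->E, B1->T, B3->T, B2->S, B1->F, B4->F, B5->F
  B6->F, B7->T, B7->T, B7->F
as a set, this run covers: B1=T, B1=F, B2=S, B2=E, B3=T, B4=F, B5=F, B6=F, B7=T, B7=F

Answer: B1=T, B1=F, B2=S, B2=E, B3=T, B4=F, B5=F, B6=F, B7=T, B7=F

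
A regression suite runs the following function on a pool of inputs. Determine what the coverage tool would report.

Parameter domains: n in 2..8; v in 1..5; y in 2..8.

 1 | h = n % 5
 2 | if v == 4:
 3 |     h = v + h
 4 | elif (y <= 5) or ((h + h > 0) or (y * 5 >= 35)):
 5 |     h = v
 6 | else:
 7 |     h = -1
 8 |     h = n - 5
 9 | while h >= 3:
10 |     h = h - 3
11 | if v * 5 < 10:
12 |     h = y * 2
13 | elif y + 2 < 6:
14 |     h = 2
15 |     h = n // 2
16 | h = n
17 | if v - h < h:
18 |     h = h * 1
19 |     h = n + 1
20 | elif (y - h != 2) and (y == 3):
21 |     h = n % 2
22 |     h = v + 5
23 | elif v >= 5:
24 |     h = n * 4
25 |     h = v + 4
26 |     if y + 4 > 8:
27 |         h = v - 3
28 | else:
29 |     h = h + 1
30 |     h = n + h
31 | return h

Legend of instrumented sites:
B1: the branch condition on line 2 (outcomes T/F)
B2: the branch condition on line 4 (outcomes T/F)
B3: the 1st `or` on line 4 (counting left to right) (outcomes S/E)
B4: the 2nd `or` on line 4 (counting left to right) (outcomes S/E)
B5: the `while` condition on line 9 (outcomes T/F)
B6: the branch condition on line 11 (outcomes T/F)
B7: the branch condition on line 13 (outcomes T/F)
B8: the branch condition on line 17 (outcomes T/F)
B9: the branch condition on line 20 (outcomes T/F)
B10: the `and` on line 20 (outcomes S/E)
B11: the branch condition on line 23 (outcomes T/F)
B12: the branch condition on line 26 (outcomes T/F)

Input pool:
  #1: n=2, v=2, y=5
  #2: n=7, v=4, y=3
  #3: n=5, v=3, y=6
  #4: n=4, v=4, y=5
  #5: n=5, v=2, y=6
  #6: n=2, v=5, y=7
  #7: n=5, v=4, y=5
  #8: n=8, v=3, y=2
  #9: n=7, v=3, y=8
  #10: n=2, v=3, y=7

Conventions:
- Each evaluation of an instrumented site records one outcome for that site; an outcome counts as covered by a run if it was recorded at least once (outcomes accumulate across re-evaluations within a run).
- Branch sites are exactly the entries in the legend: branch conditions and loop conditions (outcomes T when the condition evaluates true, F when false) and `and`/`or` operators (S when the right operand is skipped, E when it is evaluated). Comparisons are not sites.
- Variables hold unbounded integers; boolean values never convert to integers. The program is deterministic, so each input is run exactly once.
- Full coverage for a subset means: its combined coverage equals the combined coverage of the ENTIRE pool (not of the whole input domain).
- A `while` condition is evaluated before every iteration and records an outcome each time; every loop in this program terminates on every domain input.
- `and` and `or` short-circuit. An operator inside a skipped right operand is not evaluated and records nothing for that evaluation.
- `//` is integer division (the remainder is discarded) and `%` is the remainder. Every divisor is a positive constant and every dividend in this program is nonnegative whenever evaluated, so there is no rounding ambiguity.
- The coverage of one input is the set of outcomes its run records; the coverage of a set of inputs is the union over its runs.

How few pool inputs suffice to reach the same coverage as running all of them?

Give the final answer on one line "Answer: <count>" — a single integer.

test 1 (n=2, v=2, y=5) hits B1=F, B2=T, B3=S, B5=F, B6=F, B7=F, B8=T
test 2 (n=7, v=4, y=3) hits B1=T, B5=T, B5=F, B6=F, B7=T, B8=T
test 3 (n=5, v=3, y=6) hits B1=F, B2=F, B3=E, B4=E, B5=F, B6=F, B7=F, B8=T
test 4 (n=4, v=4, y=5) hits B1=T, B5=T, B5=F, B6=F, B7=F, B8=T
test 5 (n=5, v=2, y=6) hits B1=F, B2=F, B3=E, B4=E, B5=F, B6=F, B7=F, B8=T
test 6 (n=2, v=5, y=7) hits B1=F, B2=T, B3=E, B4=S, B5=T, B5=F, B6=F, B7=F, B8=F, B9=F, B10=E, B11=T, B12=T
test 7 (n=5, v=4, y=5) hits B1=T, B5=T, B5=F, B6=F, B7=F, B8=T
test 8 (n=8, v=3, y=2) hits B1=F, B2=T, B3=S, B5=T, B5=F, B6=F, B7=T, B8=T
test 9 (n=7, v=3, y=8) hits B1=F, B2=T, B3=E, B4=S, B5=T, B5=F, B6=F, B7=F, B8=T
test 10 (n=2, v=3, y=7) hits B1=F, B2=T, B3=E, B4=S, B5=T, B5=F, B6=F, B7=F, B8=T
the full pool covers 19 outcomes: B1=T, B1=F, B2=T, B2=F, B3=S, B3=E, B4=S, B4=E, B5=T, B5=F, B6=F, B7=T, B7=F, B8=T, B8=F, B9=F, B10=E, B11=T, B12=T
no size-1 subset reaches all 19 outcomes (best union: 13/19)
no size-2 subset reaches all 19 outcomes (best union: 16/19)
no size-3 subset reaches all 19 outcomes (best union: 18/19)
inputs {1, 2, 3, 6} (size 4) cover everything; no size-4 subset with a lexicographically smaller index list covers all 19

Answer: 4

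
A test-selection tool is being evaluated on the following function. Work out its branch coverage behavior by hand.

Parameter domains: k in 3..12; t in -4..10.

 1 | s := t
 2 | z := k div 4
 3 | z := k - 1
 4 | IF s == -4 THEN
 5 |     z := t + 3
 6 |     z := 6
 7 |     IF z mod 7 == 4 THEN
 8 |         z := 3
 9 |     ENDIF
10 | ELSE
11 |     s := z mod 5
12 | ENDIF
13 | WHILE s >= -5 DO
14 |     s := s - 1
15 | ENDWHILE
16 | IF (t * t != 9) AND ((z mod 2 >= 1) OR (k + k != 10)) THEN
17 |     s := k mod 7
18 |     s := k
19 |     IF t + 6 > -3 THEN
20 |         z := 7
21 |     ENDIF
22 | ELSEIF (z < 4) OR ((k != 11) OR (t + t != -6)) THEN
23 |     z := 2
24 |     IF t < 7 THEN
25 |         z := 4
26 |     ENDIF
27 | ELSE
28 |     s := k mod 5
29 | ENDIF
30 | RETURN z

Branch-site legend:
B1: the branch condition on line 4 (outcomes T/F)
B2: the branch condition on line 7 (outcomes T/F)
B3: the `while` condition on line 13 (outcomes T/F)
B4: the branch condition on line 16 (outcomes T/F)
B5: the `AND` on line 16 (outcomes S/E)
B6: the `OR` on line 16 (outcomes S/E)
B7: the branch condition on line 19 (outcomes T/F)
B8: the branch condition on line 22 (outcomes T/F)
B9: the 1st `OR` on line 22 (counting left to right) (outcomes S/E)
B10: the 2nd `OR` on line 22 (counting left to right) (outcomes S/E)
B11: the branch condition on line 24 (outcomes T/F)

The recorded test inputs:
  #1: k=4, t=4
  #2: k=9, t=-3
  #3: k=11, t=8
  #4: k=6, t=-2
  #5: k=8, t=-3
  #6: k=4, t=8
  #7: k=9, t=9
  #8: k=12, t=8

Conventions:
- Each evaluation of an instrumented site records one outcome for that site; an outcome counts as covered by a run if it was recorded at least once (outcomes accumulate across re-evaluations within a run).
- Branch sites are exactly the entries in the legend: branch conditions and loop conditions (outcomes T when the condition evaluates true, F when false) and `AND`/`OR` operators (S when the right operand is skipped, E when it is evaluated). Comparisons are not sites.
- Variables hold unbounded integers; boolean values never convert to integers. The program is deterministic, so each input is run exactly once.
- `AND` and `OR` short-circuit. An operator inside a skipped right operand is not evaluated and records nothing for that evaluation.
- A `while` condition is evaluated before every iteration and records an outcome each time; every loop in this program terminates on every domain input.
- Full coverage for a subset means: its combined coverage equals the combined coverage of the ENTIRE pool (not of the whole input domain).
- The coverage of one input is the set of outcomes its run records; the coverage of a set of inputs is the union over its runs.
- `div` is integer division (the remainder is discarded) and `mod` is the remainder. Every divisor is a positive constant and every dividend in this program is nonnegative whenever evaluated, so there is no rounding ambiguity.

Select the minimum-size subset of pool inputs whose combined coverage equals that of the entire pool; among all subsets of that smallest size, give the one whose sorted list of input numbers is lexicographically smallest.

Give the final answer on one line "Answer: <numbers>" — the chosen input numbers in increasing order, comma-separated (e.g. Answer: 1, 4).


input #1 (k=4, t=4): events B1->F, B3->T, B3->T, B3->T, B3->T, B3->T, B3->T, B3->T, B3->T, B3->T, B3->F, B5->E, B6->S, B4->T, ...; covers B1=F, B3=T, B3=F, B4=T, B5=E, B6=S, B7=T
input #2 (k=9, t=-3): events B1->F, B3->T, B3->T, B3->T, B3->T, B3->T, B3->T, B3->T, B3->T, B3->T, B3->F, B5->S, B4->F, B9->E, ...; covers B1=F, B3=T, B3=F, B4=F, B5=S, B8=T, B9=E, B10=S, B11=T
input #3 (k=11, t=8): events B1->F, B3->T, B3->T, B3->T, B3->T, B3->T, B3->T, B3->F, B5->E, B6->E, B4->T, B7->T; covers B1=F, B3=T, B3=F, B4=T, B5=E, B6=E, B7=T
input #4 (k=6, t=-2): events B1->F, B3->T, B3->T, B3->T, B3->T, B3->T, B3->T, B3->F, B5->E, B6->S, B4->T, B7->T; covers B1=F, B3=T, B3=F, B4=T, B5=E, B6=S, B7=T
input #5 (k=8, t=-3): events B1->F, B3->T, B3->T, B3->T, B3->T, B3->T, B3->T, B3->T, B3->T, B3->F, B5->S, B4->F, B9->E, B10->S, ...; covers B1=F, B3=T, B3=F, B4=F, B5=S, B8=T, B9=E, B10=S, B11=T
input #6 (k=4, t=8): events B1->F, B3->T, B3->T, B3->T, B3->T, B3->T, B3->T, B3->T, B3->T, B3->T, B3->F, B5->E, B6->S, B4->T, ...; covers B1=F, B3=T, B3=F, B4=T, B5=E, B6=S, B7=T
input #7 (k=9, t=9): events B1->F, B3->T, B3->T, B3->T, B3->T, B3->T, B3->T, B3->T, B3->T, B3->T, B3->F, B5->E, B6->E, B4->T, ...; covers B1=F, B3=T, B3=F, B4=T, B5=E, B6=E, B7=T
input #8 (k=12, t=8): events B1->F, B3->T, B3->T, B3->T, B3->T, B3->T, B3->T, B3->T, B3->F, B5->E, B6->S, B4->T, B7->T; covers B1=F, B3=T, B3=F, B4=T, B5=E, B6=S, B7=T
the full pool covers 14 outcomes: B1=F, B3=T, B3=F, B4=T, B4=F, B5=S, B5=E, B6=S, B6=E, B7=T, B8=T, B9=E, B10=S, B11=T
every size-1 subset falls short of the 14 outcomes (best: 9/14)
every size-2 subset falls short of the 14 outcomes (best: 13/14)
inputs {1, 2, 3} (size 3) cover everything; no size-3 subset with a lexicographically smaller index list covers all 14
Answer: 1, 2, 3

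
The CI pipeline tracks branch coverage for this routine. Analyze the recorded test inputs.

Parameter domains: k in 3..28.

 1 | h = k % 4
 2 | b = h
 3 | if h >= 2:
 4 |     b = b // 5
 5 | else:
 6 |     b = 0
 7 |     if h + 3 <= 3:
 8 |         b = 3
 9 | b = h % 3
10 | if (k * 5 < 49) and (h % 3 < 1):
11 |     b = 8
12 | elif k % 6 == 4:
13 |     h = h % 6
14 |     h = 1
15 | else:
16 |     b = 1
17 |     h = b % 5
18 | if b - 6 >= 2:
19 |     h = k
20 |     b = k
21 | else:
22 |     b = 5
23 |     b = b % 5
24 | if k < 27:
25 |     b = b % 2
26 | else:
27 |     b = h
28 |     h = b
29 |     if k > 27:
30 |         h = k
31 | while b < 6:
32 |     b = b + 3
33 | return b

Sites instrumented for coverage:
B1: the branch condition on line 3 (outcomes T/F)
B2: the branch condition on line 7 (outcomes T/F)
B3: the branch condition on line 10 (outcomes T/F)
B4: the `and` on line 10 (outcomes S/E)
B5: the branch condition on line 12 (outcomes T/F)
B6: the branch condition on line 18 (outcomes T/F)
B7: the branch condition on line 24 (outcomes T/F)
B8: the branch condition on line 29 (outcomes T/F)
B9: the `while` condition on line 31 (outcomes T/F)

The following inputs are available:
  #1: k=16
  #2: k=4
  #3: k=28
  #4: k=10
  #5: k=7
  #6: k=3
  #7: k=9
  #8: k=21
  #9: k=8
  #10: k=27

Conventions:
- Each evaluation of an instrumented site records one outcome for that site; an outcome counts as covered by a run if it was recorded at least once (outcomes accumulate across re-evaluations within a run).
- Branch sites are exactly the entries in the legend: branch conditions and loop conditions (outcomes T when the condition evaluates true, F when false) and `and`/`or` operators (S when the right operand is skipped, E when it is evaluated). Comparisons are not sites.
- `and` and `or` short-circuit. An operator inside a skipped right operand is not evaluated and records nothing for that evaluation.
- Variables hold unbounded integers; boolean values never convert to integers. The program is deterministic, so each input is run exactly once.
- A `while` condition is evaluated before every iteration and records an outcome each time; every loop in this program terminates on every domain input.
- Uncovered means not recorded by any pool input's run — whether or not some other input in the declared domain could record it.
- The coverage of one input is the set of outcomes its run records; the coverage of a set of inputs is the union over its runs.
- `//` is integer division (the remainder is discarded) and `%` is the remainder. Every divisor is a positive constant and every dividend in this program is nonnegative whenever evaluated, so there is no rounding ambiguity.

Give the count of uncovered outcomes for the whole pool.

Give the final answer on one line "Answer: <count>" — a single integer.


input #1 (k=16): events B1->F, B2->T, B4->S, B3->F, B5->T, B6->F, B7->T, B9->T, B9->T, B9->F; covers B1=F, B2=T, B3=F, B4=S, B5=T, B6=F, B7=T, B9=T, B9=F
input #2 (k=4): events B1->F, B2->T, B4->E, B3->T, B6->T, B7->T, B9->T, B9->T, B9->F; covers B1=F, B2=T, B3=T, B4=E, B6=T, B7=T, B9=T, B9=F
input #3 (k=28): events B1->F, B2->T, B4->S, B3->F, B5->T, B6->F, B7->F, B8->T, B9->T, B9->T, B9->F; covers B1=F, B2=T, B3=F, B4=S, B5=T, B6=F, B7=F, B8=T, B9=T, B9=F
input #4 (k=10): events B1->T, B4->S, B3->F, B5->T, B6->F, B7->T, B9->T, B9->T, B9->F; covers B1=T, B3=F, B4=S, B5=T, B6=F, B7=T, B9=T, B9=F
input #5 (k=7): events B1->T, B4->E, B3->T, B6->T, B7->T, B9->T, B9->T, B9->F; covers B1=T, B3=T, B4=E, B6=T, B7=T, B9=T, B9=F
input #6 (k=3): events B1->T, B4->E, B3->T, B6->T, B7->T, B9->T, B9->T, B9->F; covers B1=T, B3=T, B4=E, B6=T, B7=T, B9=T, B9=F
input #7 (k=9): events B1->F, B2->F, B4->E, B3->F, B5->F, B6->F, B7->T, B9->T, B9->T, B9->F; covers B1=F, B2=F, B3=F, B4=E, B5=F, B6=F, B7=T, B9=T, B9=F
input #8 (k=21): events B1->F, B2->F, B4->S, B3->F, B5->F, B6->F, B7->T, B9->T, B9->T, B9->F; covers B1=F, B2=F, B3=F, B4=S, B5=F, B6=F, B7=T, B9=T, B9=F
input #9 (k=8): events B1->F, B2->T, B4->E, B3->T, B6->T, B7->T, B9->T, B9->T, B9->F; covers B1=F, B2=T, B3=T, B4=E, B6=T, B7=T, B9=T, B9=F
input #10 (k=27): events B1->T, B4->S, B3->F, B5->F, B6->F, B7->F, B8->F, B9->T, B9->T, B9->F; covers B1=T, B3=F, B4=S, B5=F, B6=F, B7=F, B8=F, B9=T, B9=F
union over the pool: B1=T, B1=F, B2=T, B2=F, B3=T, B3=F, B4=S, B4=E, B5=T, B5=F, B6=T, B6=F, B7=T, B7=F, B8=T, B8=F, B9=T, B9=F
uncovered (0 of 18): none
Answer: 0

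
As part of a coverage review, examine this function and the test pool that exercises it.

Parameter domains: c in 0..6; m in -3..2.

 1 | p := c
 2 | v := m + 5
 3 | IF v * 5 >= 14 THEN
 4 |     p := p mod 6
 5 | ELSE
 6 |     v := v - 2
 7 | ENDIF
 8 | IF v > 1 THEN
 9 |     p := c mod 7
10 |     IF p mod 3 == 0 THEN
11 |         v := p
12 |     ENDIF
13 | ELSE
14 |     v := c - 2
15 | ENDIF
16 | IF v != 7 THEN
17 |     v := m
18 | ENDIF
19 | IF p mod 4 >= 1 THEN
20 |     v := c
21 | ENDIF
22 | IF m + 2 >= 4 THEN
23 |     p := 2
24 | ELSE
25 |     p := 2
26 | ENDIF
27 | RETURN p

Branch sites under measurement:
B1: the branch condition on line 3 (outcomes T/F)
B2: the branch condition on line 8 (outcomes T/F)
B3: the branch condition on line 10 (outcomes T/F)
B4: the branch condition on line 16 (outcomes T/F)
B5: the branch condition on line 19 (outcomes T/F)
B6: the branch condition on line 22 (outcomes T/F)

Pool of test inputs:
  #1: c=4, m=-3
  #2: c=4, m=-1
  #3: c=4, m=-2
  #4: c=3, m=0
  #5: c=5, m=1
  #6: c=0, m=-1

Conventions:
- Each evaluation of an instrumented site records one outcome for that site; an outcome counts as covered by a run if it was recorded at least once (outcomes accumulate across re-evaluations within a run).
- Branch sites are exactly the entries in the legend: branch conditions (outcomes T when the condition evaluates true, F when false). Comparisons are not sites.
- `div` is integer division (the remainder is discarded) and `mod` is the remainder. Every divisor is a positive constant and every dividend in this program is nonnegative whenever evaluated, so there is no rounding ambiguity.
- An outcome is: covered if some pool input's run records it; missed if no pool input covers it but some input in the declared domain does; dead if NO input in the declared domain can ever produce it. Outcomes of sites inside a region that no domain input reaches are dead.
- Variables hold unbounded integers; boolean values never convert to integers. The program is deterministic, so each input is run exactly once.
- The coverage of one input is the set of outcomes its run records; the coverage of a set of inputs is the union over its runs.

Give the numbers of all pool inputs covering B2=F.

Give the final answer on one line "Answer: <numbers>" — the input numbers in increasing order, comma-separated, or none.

input #1 (c=4, m=-3): produces B2=F
input #2 (c=4, m=-1): does not produce B2=F
input #3 (c=4, m=-2): does not produce B2=F
input #4 (c=3, m=0): does not produce B2=F
input #5 (c=5, m=1): does not produce B2=F
input #6 (c=0, m=-1): does not produce B2=F

Answer: 1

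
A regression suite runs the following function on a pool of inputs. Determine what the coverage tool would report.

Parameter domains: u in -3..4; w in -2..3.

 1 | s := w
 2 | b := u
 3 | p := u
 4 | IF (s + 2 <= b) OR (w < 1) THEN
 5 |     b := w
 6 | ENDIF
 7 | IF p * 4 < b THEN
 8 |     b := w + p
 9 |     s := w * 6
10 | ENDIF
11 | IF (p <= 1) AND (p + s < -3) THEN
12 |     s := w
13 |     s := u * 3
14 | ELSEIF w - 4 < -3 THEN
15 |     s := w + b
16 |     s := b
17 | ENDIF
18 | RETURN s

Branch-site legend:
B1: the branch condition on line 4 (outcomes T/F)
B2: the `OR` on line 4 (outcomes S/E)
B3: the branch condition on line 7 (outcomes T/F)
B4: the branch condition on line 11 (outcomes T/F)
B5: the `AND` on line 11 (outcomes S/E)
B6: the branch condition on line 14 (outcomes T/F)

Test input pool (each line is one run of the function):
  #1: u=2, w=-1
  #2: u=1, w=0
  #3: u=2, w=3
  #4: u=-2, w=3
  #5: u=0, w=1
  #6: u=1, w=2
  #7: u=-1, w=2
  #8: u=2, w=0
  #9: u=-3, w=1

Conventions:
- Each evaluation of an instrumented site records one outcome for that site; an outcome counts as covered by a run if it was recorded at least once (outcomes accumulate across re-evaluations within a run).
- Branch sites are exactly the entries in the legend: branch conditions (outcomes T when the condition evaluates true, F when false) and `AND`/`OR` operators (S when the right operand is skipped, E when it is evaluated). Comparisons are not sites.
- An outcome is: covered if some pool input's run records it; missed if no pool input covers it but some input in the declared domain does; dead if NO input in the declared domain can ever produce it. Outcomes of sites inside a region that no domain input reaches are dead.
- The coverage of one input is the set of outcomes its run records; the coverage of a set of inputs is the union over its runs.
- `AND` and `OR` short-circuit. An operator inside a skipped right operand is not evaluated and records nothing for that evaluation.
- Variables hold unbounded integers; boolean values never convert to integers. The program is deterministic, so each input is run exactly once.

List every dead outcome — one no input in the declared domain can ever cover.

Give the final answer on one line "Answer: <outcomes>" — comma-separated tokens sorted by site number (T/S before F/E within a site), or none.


exhaustive pass over the 48-input domain:
  reachable outcomes have witnesses, e.g. B1=T (e.g. u=-3, w=-2), B1=F (e.g. u=-3, w=1), B2=S (e.g. u=0, w=-2), B2=E (e.g. u=-3, w=-2)
Answer: none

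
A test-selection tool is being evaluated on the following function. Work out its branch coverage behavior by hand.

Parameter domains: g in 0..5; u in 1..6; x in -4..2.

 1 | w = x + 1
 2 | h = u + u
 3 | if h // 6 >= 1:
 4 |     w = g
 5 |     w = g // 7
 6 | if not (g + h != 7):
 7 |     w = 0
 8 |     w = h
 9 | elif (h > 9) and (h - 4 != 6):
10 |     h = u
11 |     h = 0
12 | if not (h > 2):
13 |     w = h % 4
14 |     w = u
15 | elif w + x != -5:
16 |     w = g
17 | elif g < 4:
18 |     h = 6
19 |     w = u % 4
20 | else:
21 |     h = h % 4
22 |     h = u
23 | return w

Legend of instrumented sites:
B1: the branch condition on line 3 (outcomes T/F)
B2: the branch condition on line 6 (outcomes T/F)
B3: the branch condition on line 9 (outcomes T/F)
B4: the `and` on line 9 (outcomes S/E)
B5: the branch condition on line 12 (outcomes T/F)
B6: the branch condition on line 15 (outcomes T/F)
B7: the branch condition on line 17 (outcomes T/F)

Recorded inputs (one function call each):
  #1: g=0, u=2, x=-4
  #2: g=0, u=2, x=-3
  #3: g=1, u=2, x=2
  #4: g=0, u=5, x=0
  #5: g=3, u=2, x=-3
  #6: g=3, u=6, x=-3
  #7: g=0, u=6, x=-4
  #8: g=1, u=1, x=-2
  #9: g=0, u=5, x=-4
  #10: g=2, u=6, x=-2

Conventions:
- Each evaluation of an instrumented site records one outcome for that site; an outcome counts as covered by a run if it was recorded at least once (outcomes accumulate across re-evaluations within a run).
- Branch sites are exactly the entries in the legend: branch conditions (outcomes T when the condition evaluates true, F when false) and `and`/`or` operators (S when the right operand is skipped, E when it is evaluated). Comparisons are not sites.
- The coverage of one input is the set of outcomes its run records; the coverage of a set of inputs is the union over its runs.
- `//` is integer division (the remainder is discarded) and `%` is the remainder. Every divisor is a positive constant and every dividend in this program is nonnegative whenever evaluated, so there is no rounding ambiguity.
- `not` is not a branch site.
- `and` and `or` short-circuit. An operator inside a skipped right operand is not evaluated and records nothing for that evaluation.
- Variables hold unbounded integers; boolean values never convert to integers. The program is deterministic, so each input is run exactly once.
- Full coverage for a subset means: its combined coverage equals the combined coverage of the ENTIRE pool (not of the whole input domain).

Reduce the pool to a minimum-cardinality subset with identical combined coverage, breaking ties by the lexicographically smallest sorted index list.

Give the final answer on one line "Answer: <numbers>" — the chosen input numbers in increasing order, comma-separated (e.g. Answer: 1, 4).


test 1 (g=0, u=2, x=-4) hits B1=F, B2=F, B3=F, B4=S, B5=F, B6=T
test 2 (g=0, u=2, x=-3) hits B1=F, B2=F, B3=F, B4=S, B5=F, B6=F, B7=T
test 3 (g=1, u=2, x=2) hits B1=F, B2=F, B3=F, B4=S, B5=F, B6=T
test 4 (g=0, u=5, x=0) hits B1=T, B2=F, B3=F, B4=E, B5=F, B6=T
test 5 (g=3, u=2, x=-3) hits B1=F, B2=T, B5=F, B6=T
test 6 (g=3, u=6, x=-3) hits B1=T, B2=F, B3=T, B4=E, B5=T
test 7 (g=0, u=6, x=-4) hits B1=T, B2=F, B3=T, B4=E, B5=T
test 8 (g=1, u=1, x=-2) hits B1=F, B2=F, B3=F, B4=S, B5=T
test 9 (g=0, u=5, x=-4) hits B1=T, B2=F, B3=F, B4=E, B5=F, B6=T
test 10 (g=2, u=6, x=-2) hits B1=T, B2=F, B3=T, B4=E, B5=T
union over all inputs: B1=T, B1=F, B2=T, B2=F, B3=T, B3=F, B4=S, B4=E, B5=T, B5=F, B6=T, B6=F, B7=T (13 outcomes)
every size-1 subset falls short of the 13 outcomes (best: 7/13)
every size-2 subset falls short of the 13 outcomes (best: 11/13)
at size 3, {2, 5, 6} reaches all 13 outcomes; every lexicographically earlier size-3 subset fails
Answer: 2, 5, 6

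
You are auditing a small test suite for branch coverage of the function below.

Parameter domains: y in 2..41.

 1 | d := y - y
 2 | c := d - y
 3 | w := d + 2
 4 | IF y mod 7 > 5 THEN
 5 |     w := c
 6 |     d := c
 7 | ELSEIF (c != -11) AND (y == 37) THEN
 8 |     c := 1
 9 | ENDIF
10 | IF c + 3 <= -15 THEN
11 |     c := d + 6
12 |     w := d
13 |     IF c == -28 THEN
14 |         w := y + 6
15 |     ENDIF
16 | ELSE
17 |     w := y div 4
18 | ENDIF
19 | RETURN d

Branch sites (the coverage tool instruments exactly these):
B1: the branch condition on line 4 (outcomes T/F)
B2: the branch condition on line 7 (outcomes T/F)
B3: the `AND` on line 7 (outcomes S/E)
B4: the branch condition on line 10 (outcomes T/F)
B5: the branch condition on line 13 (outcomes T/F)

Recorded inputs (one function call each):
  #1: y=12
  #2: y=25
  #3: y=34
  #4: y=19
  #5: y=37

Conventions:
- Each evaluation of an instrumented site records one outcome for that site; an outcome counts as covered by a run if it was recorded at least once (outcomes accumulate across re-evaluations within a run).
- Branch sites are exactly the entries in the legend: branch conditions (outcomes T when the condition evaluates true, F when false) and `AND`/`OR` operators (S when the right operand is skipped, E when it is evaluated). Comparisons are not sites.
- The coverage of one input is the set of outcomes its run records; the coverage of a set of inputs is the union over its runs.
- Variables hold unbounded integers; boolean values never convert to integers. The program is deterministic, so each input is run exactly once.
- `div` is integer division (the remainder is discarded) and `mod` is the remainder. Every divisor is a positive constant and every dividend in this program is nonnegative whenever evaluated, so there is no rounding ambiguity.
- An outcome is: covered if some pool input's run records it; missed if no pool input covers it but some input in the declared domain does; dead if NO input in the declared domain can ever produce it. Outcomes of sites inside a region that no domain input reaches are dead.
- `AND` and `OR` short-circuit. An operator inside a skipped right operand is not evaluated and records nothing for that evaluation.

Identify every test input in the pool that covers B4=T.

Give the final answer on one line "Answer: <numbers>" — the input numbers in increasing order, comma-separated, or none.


input #1 (y=12): does not record B4=T
input #2 (y=25): records B4=T
input #3 (y=34): records B4=T
input #4 (y=19): records B4=T
input #5 (y=37): does not record B4=T
Answer: 2, 3, 4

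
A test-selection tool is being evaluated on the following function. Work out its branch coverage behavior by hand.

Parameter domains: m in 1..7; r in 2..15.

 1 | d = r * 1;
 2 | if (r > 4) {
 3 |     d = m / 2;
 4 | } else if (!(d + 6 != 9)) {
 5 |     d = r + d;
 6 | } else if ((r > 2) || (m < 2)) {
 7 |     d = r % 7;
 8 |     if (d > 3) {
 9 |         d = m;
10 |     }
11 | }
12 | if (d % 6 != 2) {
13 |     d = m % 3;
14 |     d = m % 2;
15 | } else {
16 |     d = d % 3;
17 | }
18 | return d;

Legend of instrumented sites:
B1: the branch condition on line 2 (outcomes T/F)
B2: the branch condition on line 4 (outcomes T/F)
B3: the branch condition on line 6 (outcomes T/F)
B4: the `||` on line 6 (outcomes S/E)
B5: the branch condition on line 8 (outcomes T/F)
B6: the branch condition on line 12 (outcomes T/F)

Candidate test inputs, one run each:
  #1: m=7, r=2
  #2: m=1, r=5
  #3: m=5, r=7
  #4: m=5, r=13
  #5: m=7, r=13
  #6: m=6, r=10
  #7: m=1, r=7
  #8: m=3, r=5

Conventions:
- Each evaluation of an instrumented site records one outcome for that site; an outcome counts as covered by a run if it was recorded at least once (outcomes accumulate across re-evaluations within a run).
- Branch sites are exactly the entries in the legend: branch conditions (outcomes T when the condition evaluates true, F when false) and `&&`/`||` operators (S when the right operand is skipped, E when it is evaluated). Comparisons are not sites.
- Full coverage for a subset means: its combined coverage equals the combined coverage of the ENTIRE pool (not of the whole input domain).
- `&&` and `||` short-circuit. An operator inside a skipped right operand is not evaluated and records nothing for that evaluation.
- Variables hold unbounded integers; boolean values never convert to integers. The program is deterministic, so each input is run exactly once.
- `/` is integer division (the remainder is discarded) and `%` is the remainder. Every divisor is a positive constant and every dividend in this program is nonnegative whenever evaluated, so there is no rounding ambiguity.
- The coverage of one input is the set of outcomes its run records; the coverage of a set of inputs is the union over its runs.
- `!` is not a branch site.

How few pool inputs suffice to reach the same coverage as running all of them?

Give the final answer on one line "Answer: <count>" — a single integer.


test 1 (m=7, r=2) fires B1->F, B2->F, B4->E, B3->F, B6->F; hits B1=F, B2=F, B3=F, B4=E, B6=F
test 2 (m=1, r=5) fires B1->T, B6->T; hits B1=T, B6=T
test 3 (m=5, r=7) fires B1->T, B6->F; hits B1=T, B6=F
test 4 (m=5, r=13) fires B1->T, B6->F; hits B1=T, B6=F
test 5 (m=7, r=13) fires B1->T, B6->T; hits B1=T, B6=T
test 6 (m=6, r=10) fires B1->T, B6->T; hits B1=T, B6=T
test 7 (m=1, r=7) fires B1->T, B6->T; hits B1=T, B6=T
test 8 (m=3, r=5) fires B1->T, B6->T; hits B1=T, B6=T
together the pool reaches 7 outcomes: B1=T, B1=F, B2=F, B3=F, B4=E, B6=T, B6=F
size 1 is not enough: best union over all size-1 subsets is 5/7
size 2: inputs {1, 2} cover all 7 outcomes, and no lexicographically smaller subset of this size does
Answer: 2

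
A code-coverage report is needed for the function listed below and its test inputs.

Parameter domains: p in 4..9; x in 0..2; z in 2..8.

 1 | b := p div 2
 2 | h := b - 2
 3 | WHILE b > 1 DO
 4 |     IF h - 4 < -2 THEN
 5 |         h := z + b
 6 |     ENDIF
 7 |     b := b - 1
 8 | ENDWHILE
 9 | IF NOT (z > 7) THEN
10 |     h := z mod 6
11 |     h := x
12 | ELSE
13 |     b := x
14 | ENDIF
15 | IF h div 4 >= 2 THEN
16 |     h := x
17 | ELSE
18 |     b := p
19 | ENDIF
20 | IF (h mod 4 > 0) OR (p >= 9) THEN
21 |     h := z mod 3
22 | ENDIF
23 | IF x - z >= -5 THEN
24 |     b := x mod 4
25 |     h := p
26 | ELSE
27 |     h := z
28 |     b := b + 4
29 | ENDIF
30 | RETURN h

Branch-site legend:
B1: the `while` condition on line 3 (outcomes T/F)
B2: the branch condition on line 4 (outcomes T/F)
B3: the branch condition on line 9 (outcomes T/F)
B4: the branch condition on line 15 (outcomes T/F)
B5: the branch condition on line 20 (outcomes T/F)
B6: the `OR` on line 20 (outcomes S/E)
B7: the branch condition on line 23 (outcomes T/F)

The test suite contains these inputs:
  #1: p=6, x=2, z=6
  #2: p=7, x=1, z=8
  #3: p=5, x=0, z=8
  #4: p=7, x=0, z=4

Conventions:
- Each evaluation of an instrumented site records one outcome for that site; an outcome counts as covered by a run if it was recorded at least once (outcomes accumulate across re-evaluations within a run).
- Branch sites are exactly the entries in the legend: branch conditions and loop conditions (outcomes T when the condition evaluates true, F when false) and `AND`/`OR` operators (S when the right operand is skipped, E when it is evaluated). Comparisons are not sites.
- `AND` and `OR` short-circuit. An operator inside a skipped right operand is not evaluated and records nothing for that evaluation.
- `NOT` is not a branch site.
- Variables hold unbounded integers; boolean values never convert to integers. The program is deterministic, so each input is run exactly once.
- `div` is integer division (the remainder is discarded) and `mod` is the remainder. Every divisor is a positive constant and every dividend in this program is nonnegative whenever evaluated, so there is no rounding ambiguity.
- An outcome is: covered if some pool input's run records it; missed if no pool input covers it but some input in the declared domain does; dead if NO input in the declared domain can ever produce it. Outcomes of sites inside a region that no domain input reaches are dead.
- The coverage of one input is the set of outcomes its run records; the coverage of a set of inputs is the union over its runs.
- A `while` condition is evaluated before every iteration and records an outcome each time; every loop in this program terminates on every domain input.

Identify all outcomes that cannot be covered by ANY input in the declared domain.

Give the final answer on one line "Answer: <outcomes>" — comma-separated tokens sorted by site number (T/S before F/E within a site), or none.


sweeping the full domain (126 inputs) for each outcome:
  reachable outcomes have witnesses, e.g. B1=T (e.g. p=4, x=0, z=2), B1=F (e.g. p=4, x=0, z=2), B2=T (e.g. p=4, x=0, z=2), B2=F (e.g. p=6, x=0, z=2)
Answer: none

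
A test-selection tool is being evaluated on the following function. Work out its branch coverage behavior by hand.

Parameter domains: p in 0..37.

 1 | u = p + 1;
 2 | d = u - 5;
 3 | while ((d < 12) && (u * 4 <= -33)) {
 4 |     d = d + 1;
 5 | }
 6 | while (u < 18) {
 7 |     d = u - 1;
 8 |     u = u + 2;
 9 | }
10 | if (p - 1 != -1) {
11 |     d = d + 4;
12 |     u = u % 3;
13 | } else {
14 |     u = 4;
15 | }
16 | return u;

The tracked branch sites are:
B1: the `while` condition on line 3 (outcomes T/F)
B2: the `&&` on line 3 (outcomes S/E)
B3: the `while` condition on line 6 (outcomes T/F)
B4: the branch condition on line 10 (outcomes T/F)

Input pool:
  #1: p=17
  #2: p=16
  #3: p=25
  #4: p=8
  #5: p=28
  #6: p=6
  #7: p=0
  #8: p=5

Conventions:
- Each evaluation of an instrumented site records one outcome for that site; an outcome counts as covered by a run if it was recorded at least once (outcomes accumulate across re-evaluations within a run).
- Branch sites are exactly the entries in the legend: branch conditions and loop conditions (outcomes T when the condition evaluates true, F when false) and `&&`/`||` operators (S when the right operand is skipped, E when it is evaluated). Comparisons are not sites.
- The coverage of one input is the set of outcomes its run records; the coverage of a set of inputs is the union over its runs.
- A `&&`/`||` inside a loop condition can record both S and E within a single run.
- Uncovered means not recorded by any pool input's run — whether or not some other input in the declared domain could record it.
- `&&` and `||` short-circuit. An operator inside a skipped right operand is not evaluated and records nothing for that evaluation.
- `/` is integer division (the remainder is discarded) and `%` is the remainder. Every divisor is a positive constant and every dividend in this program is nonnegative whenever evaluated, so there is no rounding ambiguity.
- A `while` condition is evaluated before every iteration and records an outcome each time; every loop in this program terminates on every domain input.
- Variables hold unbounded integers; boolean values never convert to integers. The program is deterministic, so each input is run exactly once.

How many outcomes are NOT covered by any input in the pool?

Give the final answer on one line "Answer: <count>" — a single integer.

#1 (p=17) -> B2->S, B1->F, B3->F, B4->T; covered: B1=F, B2=S, B3=F, B4=T
#2 (p=16) -> B2->S, B1->F, B3->T, B3->F, B4->T; covered: B1=F, B2=S, B3=T, B3=F, B4=T
#3 (p=25) -> B2->S, B1->F, B3->F, B4->T; covered: B1=F, B2=S, B3=F, B4=T
#4 (p=8) -> B2->E, B1->F, B3->T, B3->T, B3->T, B3->T, B3->T, B3->F, B4->T; covered: B1=F, B2=E, B3=T, B3=F, B4=T
#5 (p=28) -> B2->S, B1->F, B3->F, B4->T; covered: B1=F, B2=S, B3=F, B4=T
#6 (p=6) -> B2->E, B1->F, B3->T, B3->T, B3->T, B3->T, B3->T, B3->T, B3->F, B4->T; covered: B1=F, B2=E, B3=T, B3=F, B4=T
#7 (p=0) -> B2->E, B1->F, B3->T, B3->T, B3->T, B3->T, B3->T, B3->T, B3->T, B3->T, B3->T, B3->F, B4->F; covered: B1=F, B2=E, B3=T, B3=F, B4=F
#8 (p=5) -> B2->E, B1->F, B3->T, B3->T, B3->T, B3->T, B3->T, B3->T, B3->F, B4->T; covered: B1=F, B2=E, B3=T, B3=F, B4=T
union over the pool: B1=F, B2=S, B2=E, B3=T, B3=F, B4=T, B4=F
uncovered (1 of 8): B1=T

Answer: 1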